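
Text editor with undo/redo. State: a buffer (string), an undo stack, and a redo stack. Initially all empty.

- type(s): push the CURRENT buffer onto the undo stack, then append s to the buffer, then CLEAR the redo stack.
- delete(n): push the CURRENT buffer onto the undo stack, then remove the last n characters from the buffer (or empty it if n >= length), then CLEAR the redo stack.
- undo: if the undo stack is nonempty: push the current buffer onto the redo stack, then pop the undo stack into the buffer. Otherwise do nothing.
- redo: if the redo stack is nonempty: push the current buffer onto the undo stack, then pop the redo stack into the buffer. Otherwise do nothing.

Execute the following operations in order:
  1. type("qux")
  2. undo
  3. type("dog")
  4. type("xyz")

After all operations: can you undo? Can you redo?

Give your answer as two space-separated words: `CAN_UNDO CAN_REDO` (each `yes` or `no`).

After op 1 (type): buf='qux' undo_depth=1 redo_depth=0
After op 2 (undo): buf='(empty)' undo_depth=0 redo_depth=1
After op 3 (type): buf='dog' undo_depth=1 redo_depth=0
After op 4 (type): buf='dogxyz' undo_depth=2 redo_depth=0

Answer: yes no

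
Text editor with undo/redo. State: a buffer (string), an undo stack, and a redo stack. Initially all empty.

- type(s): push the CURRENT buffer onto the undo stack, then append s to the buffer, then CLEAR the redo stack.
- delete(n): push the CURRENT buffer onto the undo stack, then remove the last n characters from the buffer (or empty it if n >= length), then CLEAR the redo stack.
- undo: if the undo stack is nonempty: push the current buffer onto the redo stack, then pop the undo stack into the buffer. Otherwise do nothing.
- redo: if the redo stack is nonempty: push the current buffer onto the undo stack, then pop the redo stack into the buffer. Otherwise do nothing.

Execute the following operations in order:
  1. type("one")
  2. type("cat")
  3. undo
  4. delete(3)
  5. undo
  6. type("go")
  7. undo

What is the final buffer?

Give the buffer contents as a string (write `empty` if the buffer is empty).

Answer: one

Derivation:
After op 1 (type): buf='one' undo_depth=1 redo_depth=0
After op 2 (type): buf='onecat' undo_depth=2 redo_depth=0
After op 3 (undo): buf='one' undo_depth=1 redo_depth=1
After op 4 (delete): buf='(empty)' undo_depth=2 redo_depth=0
After op 5 (undo): buf='one' undo_depth=1 redo_depth=1
After op 6 (type): buf='onego' undo_depth=2 redo_depth=0
After op 7 (undo): buf='one' undo_depth=1 redo_depth=1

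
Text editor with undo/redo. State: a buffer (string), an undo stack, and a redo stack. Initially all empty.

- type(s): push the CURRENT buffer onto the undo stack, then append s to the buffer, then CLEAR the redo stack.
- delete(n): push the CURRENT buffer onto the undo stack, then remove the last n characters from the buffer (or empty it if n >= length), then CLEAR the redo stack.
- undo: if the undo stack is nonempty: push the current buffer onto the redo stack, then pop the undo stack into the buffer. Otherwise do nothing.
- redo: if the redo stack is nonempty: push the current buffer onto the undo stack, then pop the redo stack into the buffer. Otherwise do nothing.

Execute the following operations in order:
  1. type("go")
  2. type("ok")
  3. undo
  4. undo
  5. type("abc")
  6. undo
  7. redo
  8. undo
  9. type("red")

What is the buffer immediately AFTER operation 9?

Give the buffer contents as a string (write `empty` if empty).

Answer: red

Derivation:
After op 1 (type): buf='go' undo_depth=1 redo_depth=0
After op 2 (type): buf='gook' undo_depth=2 redo_depth=0
After op 3 (undo): buf='go' undo_depth=1 redo_depth=1
After op 4 (undo): buf='(empty)' undo_depth=0 redo_depth=2
After op 5 (type): buf='abc' undo_depth=1 redo_depth=0
After op 6 (undo): buf='(empty)' undo_depth=0 redo_depth=1
After op 7 (redo): buf='abc' undo_depth=1 redo_depth=0
After op 8 (undo): buf='(empty)' undo_depth=0 redo_depth=1
After op 9 (type): buf='red' undo_depth=1 redo_depth=0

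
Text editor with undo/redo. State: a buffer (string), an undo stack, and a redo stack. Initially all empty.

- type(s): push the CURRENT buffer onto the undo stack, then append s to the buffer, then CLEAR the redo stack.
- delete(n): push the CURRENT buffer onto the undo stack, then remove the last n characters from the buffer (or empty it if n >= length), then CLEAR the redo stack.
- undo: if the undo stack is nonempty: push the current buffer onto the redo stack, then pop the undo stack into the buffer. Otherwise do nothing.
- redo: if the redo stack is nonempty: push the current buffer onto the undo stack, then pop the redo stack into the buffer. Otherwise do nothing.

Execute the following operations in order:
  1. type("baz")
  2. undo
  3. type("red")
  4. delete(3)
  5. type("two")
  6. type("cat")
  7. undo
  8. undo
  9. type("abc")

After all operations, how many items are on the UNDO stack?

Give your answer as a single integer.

Answer: 3

Derivation:
After op 1 (type): buf='baz' undo_depth=1 redo_depth=0
After op 2 (undo): buf='(empty)' undo_depth=0 redo_depth=1
After op 3 (type): buf='red' undo_depth=1 redo_depth=0
After op 4 (delete): buf='(empty)' undo_depth=2 redo_depth=0
After op 5 (type): buf='two' undo_depth=3 redo_depth=0
After op 6 (type): buf='twocat' undo_depth=4 redo_depth=0
After op 7 (undo): buf='two' undo_depth=3 redo_depth=1
After op 8 (undo): buf='(empty)' undo_depth=2 redo_depth=2
After op 9 (type): buf='abc' undo_depth=3 redo_depth=0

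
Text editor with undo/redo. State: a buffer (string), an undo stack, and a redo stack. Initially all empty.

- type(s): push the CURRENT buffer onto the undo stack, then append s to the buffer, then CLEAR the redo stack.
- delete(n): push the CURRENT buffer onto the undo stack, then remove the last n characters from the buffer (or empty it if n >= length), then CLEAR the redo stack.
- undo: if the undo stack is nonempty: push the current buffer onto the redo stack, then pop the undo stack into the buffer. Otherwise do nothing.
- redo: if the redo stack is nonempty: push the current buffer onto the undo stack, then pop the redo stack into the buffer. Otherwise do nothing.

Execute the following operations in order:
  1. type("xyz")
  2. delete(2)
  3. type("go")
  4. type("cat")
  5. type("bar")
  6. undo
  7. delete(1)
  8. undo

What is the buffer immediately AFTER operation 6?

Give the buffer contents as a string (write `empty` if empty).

After op 1 (type): buf='xyz' undo_depth=1 redo_depth=0
After op 2 (delete): buf='x' undo_depth=2 redo_depth=0
After op 3 (type): buf='xgo' undo_depth=3 redo_depth=0
After op 4 (type): buf='xgocat' undo_depth=4 redo_depth=0
After op 5 (type): buf='xgocatbar' undo_depth=5 redo_depth=0
After op 6 (undo): buf='xgocat' undo_depth=4 redo_depth=1

Answer: xgocat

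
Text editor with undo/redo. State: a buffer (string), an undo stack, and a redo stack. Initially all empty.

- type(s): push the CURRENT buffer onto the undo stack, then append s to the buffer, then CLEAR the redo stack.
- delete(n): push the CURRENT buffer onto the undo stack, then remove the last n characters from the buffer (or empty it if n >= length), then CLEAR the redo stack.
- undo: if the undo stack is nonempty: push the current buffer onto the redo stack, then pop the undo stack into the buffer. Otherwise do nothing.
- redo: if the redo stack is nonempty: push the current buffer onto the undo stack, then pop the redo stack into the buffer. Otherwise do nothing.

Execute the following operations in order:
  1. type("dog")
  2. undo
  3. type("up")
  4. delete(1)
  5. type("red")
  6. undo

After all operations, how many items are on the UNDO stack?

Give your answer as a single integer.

Answer: 2

Derivation:
After op 1 (type): buf='dog' undo_depth=1 redo_depth=0
After op 2 (undo): buf='(empty)' undo_depth=0 redo_depth=1
After op 3 (type): buf='up' undo_depth=1 redo_depth=0
After op 4 (delete): buf='u' undo_depth=2 redo_depth=0
After op 5 (type): buf='ured' undo_depth=3 redo_depth=0
After op 6 (undo): buf='u' undo_depth=2 redo_depth=1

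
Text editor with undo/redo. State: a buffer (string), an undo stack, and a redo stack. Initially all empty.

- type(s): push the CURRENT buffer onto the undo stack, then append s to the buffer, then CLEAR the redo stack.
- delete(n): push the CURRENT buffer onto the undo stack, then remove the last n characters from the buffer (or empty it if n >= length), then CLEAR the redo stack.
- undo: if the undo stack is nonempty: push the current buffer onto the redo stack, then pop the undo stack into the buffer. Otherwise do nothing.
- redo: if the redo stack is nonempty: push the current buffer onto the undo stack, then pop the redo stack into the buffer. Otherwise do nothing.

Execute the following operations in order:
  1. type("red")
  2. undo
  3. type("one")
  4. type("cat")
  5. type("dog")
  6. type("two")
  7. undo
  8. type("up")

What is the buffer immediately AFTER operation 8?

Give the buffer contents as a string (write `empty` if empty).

After op 1 (type): buf='red' undo_depth=1 redo_depth=0
After op 2 (undo): buf='(empty)' undo_depth=0 redo_depth=1
After op 3 (type): buf='one' undo_depth=1 redo_depth=0
After op 4 (type): buf='onecat' undo_depth=2 redo_depth=0
After op 5 (type): buf='onecatdog' undo_depth=3 redo_depth=0
After op 6 (type): buf='onecatdogtwo' undo_depth=4 redo_depth=0
After op 7 (undo): buf='onecatdog' undo_depth=3 redo_depth=1
After op 8 (type): buf='onecatdogup' undo_depth=4 redo_depth=0

Answer: onecatdogup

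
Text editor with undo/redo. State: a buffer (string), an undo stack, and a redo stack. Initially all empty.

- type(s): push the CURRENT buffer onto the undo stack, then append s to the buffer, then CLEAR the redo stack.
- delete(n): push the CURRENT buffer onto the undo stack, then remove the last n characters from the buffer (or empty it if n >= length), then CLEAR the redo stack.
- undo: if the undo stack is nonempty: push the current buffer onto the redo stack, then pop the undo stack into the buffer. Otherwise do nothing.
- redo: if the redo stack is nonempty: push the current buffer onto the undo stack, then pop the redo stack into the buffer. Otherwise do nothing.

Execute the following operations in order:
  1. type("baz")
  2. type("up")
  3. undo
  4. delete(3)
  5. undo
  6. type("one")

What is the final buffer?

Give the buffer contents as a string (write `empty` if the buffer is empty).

Answer: bazone

Derivation:
After op 1 (type): buf='baz' undo_depth=1 redo_depth=0
After op 2 (type): buf='bazup' undo_depth=2 redo_depth=0
After op 3 (undo): buf='baz' undo_depth=1 redo_depth=1
After op 4 (delete): buf='(empty)' undo_depth=2 redo_depth=0
After op 5 (undo): buf='baz' undo_depth=1 redo_depth=1
After op 6 (type): buf='bazone' undo_depth=2 redo_depth=0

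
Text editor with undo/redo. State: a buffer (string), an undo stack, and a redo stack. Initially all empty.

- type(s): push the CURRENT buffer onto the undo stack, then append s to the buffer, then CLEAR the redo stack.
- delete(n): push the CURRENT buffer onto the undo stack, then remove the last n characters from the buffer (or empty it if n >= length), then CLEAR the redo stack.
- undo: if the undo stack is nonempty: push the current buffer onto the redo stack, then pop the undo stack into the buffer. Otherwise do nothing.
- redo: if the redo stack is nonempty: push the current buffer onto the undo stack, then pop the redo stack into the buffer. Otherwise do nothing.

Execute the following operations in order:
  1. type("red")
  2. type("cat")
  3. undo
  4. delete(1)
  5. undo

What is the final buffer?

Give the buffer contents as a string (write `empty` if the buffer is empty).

Answer: red

Derivation:
After op 1 (type): buf='red' undo_depth=1 redo_depth=0
After op 2 (type): buf='redcat' undo_depth=2 redo_depth=0
After op 3 (undo): buf='red' undo_depth=1 redo_depth=1
After op 4 (delete): buf='re' undo_depth=2 redo_depth=0
After op 5 (undo): buf='red' undo_depth=1 redo_depth=1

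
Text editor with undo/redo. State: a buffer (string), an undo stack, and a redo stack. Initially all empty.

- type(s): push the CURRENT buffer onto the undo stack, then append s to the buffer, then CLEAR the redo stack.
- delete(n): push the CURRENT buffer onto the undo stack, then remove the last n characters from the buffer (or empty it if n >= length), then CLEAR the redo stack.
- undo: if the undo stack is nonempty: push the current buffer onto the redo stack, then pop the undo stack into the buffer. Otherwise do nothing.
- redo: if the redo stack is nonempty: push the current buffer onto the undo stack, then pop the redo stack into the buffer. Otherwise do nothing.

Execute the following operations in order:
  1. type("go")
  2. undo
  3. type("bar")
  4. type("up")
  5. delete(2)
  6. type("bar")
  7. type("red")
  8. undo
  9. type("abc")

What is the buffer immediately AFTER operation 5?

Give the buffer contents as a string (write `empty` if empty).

Answer: bar

Derivation:
After op 1 (type): buf='go' undo_depth=1 redo_depth=0
After op 2 (undo): buf='(empty)' undo_depth=0 redo_depth=1
After op 3 (type): buf='bar' undo_depth=1 redo_depth=0
After op 4 (type): buf='barup' undo_depth=2 redo_depth=0
After op 5 (delete): buf='bar' undo_depth=3 redo_depth=0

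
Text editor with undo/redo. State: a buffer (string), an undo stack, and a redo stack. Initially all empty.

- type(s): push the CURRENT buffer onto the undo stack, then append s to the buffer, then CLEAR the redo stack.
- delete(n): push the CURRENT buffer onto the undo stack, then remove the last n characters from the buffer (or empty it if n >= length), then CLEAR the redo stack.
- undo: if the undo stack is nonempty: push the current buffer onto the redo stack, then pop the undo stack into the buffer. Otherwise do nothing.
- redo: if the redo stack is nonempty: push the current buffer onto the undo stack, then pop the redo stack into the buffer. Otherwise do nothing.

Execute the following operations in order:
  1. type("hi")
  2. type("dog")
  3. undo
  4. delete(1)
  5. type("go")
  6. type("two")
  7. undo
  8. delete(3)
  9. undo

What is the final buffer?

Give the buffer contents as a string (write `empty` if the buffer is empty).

Answer: hgo

Derivation:
After op 1 (type): buf='hi' undo_depth=1 redo_depth=0
After op 2 (type): buf='hidog' undo_depth=2 redo_depth=0
After op 3 (undo): buf='hi' undo_depth=1 redo_depth=1
After op 4 (delete): buf='h' undo_depth=2 redo_depth=0
After op 5 (type): buf='hgo' undo_depth=3 redo_depth=0
After op 6 (type): buf='hgotwo' undo_depth=4 redo_depth=0
After op 7 (undo): buf='hgo' undo_depth=3 redo_depth=1
After op 8 (delete): buf='(empty)' undo_depth=4 redo_depth=0
After op 9 (undo): buf='hgo' undo_depth=3 redo_depth=1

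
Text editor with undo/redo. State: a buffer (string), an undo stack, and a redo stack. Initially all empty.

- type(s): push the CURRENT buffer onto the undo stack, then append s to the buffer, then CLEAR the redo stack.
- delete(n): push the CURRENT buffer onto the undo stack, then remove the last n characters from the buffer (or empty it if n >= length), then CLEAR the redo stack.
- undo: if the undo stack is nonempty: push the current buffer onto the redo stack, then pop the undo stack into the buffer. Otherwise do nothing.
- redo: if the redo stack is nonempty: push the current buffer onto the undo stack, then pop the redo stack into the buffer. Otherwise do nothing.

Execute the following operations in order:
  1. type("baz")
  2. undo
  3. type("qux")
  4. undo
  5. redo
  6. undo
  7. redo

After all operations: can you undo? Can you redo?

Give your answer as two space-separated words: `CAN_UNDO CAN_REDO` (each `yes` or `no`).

After op 1 (type): buf='baz' undo_depth=1 redo_depth=0
After op 2 (undo): buf='(empty)' undo_depth=0 redo_depth=1
After op 3 (type): buf='qux' undo_depth=1 redo_depth=0
After op 4 (undo): buf='(empty)' undo_depth=0 redo_depth=1
After op 5 (redo): buf='qux' undo_depth=1 redo_depth=0
After op 6 (undo): buf='(empty)' undo_depth=0 redo_depth=1
After op 7 (redo): buf='qux' undo_depth=1 redo_depth=0

Answer: yes no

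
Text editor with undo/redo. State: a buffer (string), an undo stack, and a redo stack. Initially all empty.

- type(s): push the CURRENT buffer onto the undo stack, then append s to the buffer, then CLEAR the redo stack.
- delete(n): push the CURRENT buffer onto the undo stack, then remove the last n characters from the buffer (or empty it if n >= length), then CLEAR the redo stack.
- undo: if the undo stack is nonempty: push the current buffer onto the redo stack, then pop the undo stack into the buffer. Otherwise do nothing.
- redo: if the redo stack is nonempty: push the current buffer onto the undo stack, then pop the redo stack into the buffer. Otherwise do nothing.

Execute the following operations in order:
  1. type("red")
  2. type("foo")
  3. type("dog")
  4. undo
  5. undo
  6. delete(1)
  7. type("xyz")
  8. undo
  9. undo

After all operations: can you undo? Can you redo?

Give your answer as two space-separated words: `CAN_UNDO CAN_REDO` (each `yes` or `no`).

After op 1 (type): buf='red' undo_depth=1 redo_depth=0
After op 2 (type): buf='redfoo' undo_depth=2 redo_depth=0
After op 3 (type): buf='redfoodog' undo_depth=3 redo_depth=0
After op 4 (undo): buf='redfoo' undo_depth=2 redo_depth=1
After op 5 (undo): buf='red' undo_depth=1 redo_depth=2
After op 6 (delete): buf='re' undo_depth=2 redo_depth=0
After op 7 (type): buf='rexyz' undo_depth=3 redo_depth=0
After op 8 (undo): buf='re' undo_depth=2 redo_depth=1
After op 9 (undo): buf='red' undo_depth=1 redo_depth=2

Answer: yes yes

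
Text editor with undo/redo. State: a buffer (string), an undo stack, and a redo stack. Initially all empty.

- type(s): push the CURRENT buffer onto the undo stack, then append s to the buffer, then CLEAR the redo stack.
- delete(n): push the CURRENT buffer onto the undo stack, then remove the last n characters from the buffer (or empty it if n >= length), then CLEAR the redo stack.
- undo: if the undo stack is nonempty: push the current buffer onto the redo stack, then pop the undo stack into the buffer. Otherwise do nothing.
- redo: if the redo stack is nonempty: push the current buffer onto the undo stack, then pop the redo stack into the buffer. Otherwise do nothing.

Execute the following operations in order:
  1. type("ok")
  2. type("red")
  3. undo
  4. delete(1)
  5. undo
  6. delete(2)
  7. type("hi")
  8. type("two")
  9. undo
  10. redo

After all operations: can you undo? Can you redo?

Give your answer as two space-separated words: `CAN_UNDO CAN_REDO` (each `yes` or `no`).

Answer: yes no

Derivation:
After op 1 (type): buf='ok' undo_depth=1 redo_depth=0
After op 2 (type): buf='okred' undo_depth=2 redo_depth=0
After op 3 (undo): buf='ok' undo_depth=1 redo_depth=1
After op 4 (delete): buf='o' undo_depth=2 redo_depth=0
After op 5 (undo): buf='ok' undo_depth=1 redo_depth=1
After op 6 (delete): buf='(empty)' undo_depth=2 redo_depth=0
After op 7 (type): buf='hi' undo_depth=3 redo_depth=0
After op 8 (type): buf='hitwo' undo_depth=4 redo_depth=0
After op 9 (undo): buf='hi' undo_depth=3 redo_depth=1
After op 10 (redo): buf='hitwo' undo_depth=4 redo_depth=0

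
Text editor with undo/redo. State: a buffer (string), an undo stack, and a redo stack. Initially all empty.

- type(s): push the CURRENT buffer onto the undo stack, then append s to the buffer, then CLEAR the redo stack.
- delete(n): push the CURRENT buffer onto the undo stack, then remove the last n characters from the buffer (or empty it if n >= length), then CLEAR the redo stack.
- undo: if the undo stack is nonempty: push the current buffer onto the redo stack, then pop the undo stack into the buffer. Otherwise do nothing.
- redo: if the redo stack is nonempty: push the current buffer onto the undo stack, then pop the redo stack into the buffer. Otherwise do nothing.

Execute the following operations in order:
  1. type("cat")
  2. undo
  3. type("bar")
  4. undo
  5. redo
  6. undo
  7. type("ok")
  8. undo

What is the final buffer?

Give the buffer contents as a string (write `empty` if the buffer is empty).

Answer: empty

Derivation:
After op 1 (type): buf='cat' undo_depth=1 redo_depth=0
After op 2 (undo): buf='(empty)' undo_depth=0 redo_depth=1
After op 3 (type): buf='bar' undo_depth=1 redo_depth=0
After op 4 (undo): buf='(empty)' undo_depth=0 redo_depth=1
After op 5 (redo): buf='bar' undo_depth=1 redo_depth=0
After op 6 (undo): buf='(empty)' undo_depth=0 redo_depth=1
After op 7 (type): buf='ok' undo_depth=1 redo_depth=0
After op 8 (undo): buf='(empty)' undo_depth=0 redo_depth=1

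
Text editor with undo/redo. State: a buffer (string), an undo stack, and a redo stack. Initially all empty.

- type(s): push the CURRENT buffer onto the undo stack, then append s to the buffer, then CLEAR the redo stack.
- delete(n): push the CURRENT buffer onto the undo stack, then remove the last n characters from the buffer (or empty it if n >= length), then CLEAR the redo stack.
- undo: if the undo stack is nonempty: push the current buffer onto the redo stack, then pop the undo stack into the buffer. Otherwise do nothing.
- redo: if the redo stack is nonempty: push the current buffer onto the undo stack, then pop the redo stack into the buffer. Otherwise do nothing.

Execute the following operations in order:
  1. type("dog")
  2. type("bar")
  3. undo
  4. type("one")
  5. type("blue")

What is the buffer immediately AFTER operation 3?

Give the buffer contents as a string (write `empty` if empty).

Answer: dog

Derivation:
After op 1 (type): buf='dog' undo_depth=1 redo_depth=0
After op 2 (type): buf='dogbar' undo_depth=2 redo_depth=0
After op 3 (undo): buf='dog' undo_depth=1 redo_depth=1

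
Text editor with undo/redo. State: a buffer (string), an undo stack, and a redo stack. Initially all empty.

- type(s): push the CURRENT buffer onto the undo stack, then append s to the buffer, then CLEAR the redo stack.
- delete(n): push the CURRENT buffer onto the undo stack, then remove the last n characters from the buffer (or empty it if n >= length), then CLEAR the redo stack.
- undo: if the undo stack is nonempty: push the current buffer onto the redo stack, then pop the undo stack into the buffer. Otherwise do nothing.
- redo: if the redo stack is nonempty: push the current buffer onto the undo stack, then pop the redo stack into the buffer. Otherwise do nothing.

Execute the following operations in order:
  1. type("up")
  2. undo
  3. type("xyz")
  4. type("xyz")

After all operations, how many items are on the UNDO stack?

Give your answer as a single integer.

After op 1 (type): buf='up' undo_depth=1 redo_depth=0
After op 2 (undo): buf='(empty)' undo_depth=0 redo_depth=1
After op 3 (type): buf='xyz' undo_depth=1 redo_depth=0
After op 4 (type): buf='xyzxyz' undo_depth=2 redo_depth=0

Answer: 2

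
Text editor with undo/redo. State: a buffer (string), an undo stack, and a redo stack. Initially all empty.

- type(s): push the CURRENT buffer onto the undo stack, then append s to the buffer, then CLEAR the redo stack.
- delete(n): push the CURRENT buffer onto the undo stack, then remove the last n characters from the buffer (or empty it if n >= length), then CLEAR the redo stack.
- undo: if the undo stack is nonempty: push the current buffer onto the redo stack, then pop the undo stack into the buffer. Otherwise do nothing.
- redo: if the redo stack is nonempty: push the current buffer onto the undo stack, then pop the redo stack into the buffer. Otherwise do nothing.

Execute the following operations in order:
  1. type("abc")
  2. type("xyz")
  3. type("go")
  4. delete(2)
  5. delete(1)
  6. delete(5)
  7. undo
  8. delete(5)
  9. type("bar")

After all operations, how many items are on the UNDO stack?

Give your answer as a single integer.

Answer: 7

Derivation:
After op 1 (type): buf='abc' undo_depth=1 redo_depth=0
After op 2 (type): buf='abcxyz' undo_depth=2 redo_depth=0
After op 3 (type): buf='abcxyzgo' undo_depth=3 redo_depth=0
After op 4 (delete): buf='abcxyz' undo_depth=4 redo_depth=0
After op 5 (delete): buf='abcxy' undo_depth=5 redo_depth=0
After op 6 (delete): buf='(empty)' undo_depth=6 redo_depth=0
After op 7 (undo): buf='abcxy' undo_depth=5 redo_depth=1
After op 8 (delete): buf='(empty)' undo_depth=6 redo_depth=0
After op 9 (type): buf='bar' undo_depth=7 redo_depth=0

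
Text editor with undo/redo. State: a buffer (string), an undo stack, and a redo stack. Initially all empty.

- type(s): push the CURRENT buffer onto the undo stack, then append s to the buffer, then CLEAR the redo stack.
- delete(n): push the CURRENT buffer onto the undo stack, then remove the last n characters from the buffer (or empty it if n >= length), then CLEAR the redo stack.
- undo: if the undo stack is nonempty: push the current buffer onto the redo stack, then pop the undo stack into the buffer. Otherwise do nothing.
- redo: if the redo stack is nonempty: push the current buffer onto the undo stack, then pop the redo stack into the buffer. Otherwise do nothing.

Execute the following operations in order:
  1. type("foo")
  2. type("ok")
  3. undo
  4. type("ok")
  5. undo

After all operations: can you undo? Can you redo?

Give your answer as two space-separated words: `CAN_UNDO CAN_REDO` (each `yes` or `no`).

Answer: yes yes

Derivation:
After op 1 (type): buf='foo' undo_depth=1 redo_depth=0
After op 2 (type): buf='foook' undo_depth=2 redo_depth=0
After op 3 (undo): buf='foo' undo_depth=1 redo_depth=1
After op 4 (type): buf='foook' undo_depth=2 redo_depth=0
After op 5 (undo): buf='foo' undo_depth=1 redo_depth=1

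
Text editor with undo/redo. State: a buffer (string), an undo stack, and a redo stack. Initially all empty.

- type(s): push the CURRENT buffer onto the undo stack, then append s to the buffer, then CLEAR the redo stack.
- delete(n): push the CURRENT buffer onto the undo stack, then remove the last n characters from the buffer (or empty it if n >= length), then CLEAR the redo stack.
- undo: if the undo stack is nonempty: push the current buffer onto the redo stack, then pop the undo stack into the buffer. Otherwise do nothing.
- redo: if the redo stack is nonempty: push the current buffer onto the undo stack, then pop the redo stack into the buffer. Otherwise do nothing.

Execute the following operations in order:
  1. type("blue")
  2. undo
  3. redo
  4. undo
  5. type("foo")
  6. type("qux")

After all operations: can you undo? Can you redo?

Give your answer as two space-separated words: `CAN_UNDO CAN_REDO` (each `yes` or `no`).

After op 1 (type): buf='blue' undo_depth=1 redo_depth=0
After op 2 (undo): buf='(empty)' undo_depth=0 redo_depth=1
After op 3 (redo): buf='blue' undo_depth=1 redo_depth=0
After op 4 (undo): buf='(empty)' undo_depth=0 redo_depth=1
After op 5 (type): buf='foo' undo_depth=1 redo_depth=0
After op 6 (type): buf='fooqux' undo_depth=2 redo_depth=0

Answer: yes no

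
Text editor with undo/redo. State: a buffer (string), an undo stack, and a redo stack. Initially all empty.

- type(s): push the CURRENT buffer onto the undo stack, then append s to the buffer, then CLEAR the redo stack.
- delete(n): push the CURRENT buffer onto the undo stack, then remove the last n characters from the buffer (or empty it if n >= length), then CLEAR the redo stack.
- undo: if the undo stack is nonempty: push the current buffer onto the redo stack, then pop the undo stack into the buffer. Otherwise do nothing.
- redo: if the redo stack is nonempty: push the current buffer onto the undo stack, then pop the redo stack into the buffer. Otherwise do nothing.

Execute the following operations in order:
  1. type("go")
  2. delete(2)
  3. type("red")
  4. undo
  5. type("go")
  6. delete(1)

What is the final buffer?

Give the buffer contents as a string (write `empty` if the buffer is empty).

After op 1 (type): buf='go' undo_depth=1 redo_depth=0
After op 2 (delete): buf='(empty)' undo_depth=2 redo_depth=0
After op 3 (type): buf='red' undo_depth=3 redo_depth=0
After op 4 (undo): buf='(empty)' undo_depth=2 redo_depth=1
After op 5 (type): buf='go' undo_depth=3 redo_depth=0
After op 6 (delete): buf='g' undo_depth=4 redo_depth=0

Answer: g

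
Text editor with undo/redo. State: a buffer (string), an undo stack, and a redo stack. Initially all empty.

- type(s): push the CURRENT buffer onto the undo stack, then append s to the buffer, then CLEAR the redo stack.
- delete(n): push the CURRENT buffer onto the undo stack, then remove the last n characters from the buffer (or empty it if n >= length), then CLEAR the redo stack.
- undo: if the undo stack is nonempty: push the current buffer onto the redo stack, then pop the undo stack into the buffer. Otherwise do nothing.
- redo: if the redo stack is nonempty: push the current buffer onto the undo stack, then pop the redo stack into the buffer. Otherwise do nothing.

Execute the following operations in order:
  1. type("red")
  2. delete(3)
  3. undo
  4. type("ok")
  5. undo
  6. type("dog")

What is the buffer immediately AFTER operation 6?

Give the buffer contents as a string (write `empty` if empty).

Answer: reddog

Derivation:
After op 1 (type): buf='red' undo_depth=1 redo_depth=0
After op 2 (delete): buf='(empty)' undo_depth=2 redo_depth=0
After op 3 (undo): buf='red' undo_depth=1 redo_depth=1
After op 4 (type): buf='redok' undo_depth=2 redo_depth=0
After op 5 (undo): buf='red' undo_depth=1 redo_depth=1
After op 6 (type): buf='reddog' undo_depth=2 redo_depth=0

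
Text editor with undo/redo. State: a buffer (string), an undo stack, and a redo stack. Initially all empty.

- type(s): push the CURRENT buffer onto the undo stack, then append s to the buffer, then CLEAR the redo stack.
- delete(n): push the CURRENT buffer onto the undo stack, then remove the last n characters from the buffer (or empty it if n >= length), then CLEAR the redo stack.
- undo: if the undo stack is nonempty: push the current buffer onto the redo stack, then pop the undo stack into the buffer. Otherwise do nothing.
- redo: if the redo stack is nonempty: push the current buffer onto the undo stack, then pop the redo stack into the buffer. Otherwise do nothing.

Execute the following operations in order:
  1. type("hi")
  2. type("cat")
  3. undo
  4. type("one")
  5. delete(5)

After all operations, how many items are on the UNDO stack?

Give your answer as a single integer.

Answer: 3

Derivation:
After op 1 (type): buf='hi' undo_depth=1 redo_depth=0
After op 2 (type): buf='hicat' undo_depth=2 redo_depth=0
After op 3 (undo): buf='hi' undo_depth=1 redo_depth=1
After op 4 (type): buf='hione' undo_depth=2 redo_depth=0
After op 5 (delete): buf='(empty)' undo_depth=3 redo_depth=0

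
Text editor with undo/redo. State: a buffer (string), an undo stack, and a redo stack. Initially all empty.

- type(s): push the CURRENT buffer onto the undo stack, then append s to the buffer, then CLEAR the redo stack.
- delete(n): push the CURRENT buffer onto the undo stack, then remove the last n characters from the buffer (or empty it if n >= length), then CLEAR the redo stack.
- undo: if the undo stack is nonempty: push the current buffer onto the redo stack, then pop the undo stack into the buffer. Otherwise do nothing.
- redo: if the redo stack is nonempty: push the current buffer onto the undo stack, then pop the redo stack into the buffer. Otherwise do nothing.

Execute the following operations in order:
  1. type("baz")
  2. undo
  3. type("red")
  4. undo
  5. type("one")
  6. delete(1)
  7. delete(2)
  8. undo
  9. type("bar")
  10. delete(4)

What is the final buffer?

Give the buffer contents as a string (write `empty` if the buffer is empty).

Answer: o

Derivation:
After op 1 (type): buf='baz' undo_depth=1 redo_depth=0
After op 2 (undo): buf='(empty)' undo_depth=0 redo_depth=1
After op 3 (type): buf='red' undo_depth=1 redo_depth=0
After op 4 (undo): buf='(empty)' undo_depth=0 redo_depth=1
After op 5 (type): buf='one' undo_depth=1 redo_depth=0
After op 6 (delete): buf='on' undo_depth=2 redo_depth=0
After op 7 (delete): buf='(empty)' undo_depth=3 redo_depth=0
After op 8 (undo): buf='on' undo_depth=2 redo_depth=1
After op 9 (type): buf='onbar' undo_depth=3 redo_depth=0
After op 10 (delete): buf='o' undo_depth=4 redo_depth=0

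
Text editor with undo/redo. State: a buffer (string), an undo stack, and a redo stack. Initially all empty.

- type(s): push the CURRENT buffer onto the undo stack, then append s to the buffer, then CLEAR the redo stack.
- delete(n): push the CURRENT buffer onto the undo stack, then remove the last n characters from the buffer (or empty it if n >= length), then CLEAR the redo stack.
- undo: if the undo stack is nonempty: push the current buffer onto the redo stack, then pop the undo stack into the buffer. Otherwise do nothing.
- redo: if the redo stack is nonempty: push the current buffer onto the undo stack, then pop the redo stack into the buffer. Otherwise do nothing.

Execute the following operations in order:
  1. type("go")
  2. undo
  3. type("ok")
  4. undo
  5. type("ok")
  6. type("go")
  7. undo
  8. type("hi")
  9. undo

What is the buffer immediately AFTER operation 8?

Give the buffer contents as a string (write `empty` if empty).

Answer: okhi

Derivation:
After op 1 (type): buf='go' undo_depth=1 redo_depth=0
After op 2 (undo): buf='(empty)' undo_depth=0 redo_depth=1
After op 3 (type): buf='ok' undo_depth=1 redo_depth=0
After op 4 (undo): buf='(empty)' undo_depth=0 redo_depth=1
After op 5 (type): buf='ok' undo_depth=1 redo_depth=0
After op 6 (type): buf='okgo' undo_depth=2 redo_depth=0
After op 7 (undo): buf='ok' undo_depth=1 redo_depth=1
After op 8 (type): buf='okhi' undo_depth=2 redo_depth=0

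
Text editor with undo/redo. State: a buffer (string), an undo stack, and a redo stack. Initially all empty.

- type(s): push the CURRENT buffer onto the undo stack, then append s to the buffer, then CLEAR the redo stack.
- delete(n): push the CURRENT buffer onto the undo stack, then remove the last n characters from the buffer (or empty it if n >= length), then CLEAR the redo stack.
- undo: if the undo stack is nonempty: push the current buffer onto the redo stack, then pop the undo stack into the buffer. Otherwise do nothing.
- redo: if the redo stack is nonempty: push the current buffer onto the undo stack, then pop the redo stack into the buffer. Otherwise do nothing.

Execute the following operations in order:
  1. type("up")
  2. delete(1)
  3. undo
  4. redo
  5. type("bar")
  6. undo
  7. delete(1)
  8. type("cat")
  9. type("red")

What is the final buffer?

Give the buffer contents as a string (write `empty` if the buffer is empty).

Answer: catred

Derivation:
After op 1 (type): buf='up' undo_depth=1 redo_depth=0
After op 2 (delete): buf='u' undo_depth=2 redo_depth=0
After op 3 (undo): buf='up' undo_depth=1 redo_depth=1
After op 4 (redo): buf='u' undo_depth=2 redo_depth=0
After op 5 (type): buf='ubar' undo_depth=3 redo_depth=0
After op 6 (undo): buf='u' undo_depth=2 redo_depth=1
After op 7 (delete): buf='(empty)' undo_depth=3 redo_depth=0
After op 8 (type): buf='cat' undo_depth=4 redo_depth=0
After op 9 (type): buf='catred' undo_depth=5 redo_depth=0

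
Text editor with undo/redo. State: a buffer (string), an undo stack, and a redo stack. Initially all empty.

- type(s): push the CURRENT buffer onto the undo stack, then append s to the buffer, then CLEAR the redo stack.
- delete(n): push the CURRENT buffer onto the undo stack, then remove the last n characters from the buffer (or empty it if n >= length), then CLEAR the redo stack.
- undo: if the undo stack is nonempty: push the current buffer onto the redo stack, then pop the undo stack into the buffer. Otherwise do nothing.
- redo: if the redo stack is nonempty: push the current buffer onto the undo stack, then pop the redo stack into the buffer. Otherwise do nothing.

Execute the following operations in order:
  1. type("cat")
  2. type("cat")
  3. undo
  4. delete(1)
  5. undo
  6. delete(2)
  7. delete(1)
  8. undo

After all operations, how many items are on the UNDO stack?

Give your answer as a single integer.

Answer: 2

Derivation:
After op 1 (type): buf='cat' undo_depth=1 redo_depth=0
After op 2 (type): buf='catcat' undo_depth=2 redo_depth=0
After op 3 (undo): buf='cat' undo_depth=1 redo_depth=1
After op 4 (delete): buf='ca' undo_depth=2 redo_depth=0
After op 5 (undo): buf='cat' undo_depth=1 redo_depth=1
After op 6 (delete): buf='c' undo_depth=2 redo_depth=0
After op 7 (delete): buf='(empty)' undo_depth=3 redo_depth=0
After op 8 (undo): buf='c' undo_depth=2 redo_depth=1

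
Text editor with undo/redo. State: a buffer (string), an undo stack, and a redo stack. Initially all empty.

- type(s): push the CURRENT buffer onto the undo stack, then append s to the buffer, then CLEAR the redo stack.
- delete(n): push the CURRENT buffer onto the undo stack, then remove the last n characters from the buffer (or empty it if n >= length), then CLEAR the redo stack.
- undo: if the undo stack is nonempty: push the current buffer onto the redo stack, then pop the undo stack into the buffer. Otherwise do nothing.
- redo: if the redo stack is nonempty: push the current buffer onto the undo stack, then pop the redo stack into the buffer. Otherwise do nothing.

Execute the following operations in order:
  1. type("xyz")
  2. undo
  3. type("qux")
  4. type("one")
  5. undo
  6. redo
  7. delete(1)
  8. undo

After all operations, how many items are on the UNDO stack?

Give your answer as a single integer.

Answer: 2

Derivation:
After op 1 (type): buf='xyz' undo_depth=1 redo_depth=0
After op 2 (undo): buf='(empty)' undo_depth=0 redo_depth=1
After op 3 (type): buf='qux' undo_depth=1 redo_depth=0
After op 4 (type): buf='quxone' undo_depth=2 redo_depth=0
After op 5 (undo): buf='qux' undo_depth=1 redo_depth=1
After op 6 (redo): buf='quxone' undo_depth=2 redo_depth=0
After op 7 (delete): buf='quxon' undo_depth=3 redo_depth=0
After op 8 (undo): buf='quxone' undo_depth=2 redo_depth=1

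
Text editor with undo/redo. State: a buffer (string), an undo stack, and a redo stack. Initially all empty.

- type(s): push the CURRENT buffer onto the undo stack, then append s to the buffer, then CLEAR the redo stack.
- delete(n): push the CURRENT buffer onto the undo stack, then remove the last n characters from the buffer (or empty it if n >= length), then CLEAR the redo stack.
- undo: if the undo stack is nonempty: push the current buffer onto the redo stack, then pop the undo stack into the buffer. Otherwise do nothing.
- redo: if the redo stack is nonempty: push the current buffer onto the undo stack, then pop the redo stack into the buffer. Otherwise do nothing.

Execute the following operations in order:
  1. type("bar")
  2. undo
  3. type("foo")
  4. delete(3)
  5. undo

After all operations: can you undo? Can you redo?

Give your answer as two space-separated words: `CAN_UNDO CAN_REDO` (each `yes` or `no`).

After op 1 (type): buf='bar' undo_depth=1 redo_depth=0
After op 2 (undo): buf='(empty)' undo_depth=0 redo_depth=1
After op 3 (type): buf='foo' undo_depth=1 redo_depth=0
After op 4 (delete): buf='(empty)' undo_depth=2 redo_depth=0
After op 5 (undo): buf='foo' undo_depth=1 redo_depth=1

Answer: yes yes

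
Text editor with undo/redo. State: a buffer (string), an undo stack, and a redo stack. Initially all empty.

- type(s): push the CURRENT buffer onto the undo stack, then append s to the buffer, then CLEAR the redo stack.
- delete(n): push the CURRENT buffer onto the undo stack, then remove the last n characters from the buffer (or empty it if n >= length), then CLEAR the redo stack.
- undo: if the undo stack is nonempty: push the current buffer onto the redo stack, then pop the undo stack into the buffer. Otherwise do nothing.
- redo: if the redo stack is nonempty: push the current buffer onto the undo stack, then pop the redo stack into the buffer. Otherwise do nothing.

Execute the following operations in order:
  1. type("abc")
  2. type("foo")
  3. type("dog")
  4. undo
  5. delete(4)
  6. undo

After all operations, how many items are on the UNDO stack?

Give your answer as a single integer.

After op 1 (type): buf='abc' undo_depth=1 redo_depth=0
After op 2 (type): buf='abcfoo' undo_depth=2 redo_depth=0
After op 3 (type): buf='abcfoodog' undo_depth=3 redo_depth=0
After op 4 (undo): buf='abcfoo' undo_depth=2 redo_depth=1
After op 5 (delete): buf='ab' undo_depth=3 redo_depth=0
After op 6 (undo): buf='abcfoo' undo_depth=2 redo_depth=1

Answer: 2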